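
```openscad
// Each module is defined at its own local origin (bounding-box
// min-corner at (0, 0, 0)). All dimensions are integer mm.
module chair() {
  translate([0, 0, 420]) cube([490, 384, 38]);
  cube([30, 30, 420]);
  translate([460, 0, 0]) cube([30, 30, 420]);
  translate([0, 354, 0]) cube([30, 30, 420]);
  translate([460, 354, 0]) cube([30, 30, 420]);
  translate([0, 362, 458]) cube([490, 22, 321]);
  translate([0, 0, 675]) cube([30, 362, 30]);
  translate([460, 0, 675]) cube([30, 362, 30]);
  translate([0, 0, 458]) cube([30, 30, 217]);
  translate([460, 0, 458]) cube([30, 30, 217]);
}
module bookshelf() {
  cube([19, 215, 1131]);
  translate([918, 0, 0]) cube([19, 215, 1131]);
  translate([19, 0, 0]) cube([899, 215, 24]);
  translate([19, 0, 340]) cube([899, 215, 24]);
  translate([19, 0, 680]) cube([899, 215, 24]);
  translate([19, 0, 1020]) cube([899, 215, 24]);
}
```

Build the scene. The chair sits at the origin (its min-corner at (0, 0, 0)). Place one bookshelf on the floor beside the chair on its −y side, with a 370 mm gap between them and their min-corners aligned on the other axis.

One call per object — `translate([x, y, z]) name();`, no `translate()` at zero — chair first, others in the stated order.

chair();
translate([0, -585, 0]) bookshelf();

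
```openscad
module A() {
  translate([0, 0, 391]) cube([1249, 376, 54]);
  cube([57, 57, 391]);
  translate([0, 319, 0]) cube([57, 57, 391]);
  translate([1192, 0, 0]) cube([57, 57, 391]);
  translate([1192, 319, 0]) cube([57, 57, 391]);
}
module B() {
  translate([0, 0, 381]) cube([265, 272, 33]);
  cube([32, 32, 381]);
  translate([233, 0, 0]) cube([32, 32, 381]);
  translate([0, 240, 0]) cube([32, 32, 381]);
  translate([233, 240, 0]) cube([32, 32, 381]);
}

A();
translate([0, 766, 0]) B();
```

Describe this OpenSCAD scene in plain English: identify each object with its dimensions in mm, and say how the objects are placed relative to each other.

A is a long wooden bench with a 1249 mm (x) × 376 mm (y) seat, 54 mm thick, its top surface 445 mm above the floor. Four 57 mm square legs at the seat corners, flush with the edges, run from z = 0 to the seat underside.

B is a four-legged stool. The seat is a 265×272×33 mm slab whose top surface is at z = 414 mm; four square legs, each 32×32 mm in cross-section, run from the floor (z = 0) to the underside of the seat, each flush with a corner of the seat.

The stool is on the floor beside the bench on its +y side.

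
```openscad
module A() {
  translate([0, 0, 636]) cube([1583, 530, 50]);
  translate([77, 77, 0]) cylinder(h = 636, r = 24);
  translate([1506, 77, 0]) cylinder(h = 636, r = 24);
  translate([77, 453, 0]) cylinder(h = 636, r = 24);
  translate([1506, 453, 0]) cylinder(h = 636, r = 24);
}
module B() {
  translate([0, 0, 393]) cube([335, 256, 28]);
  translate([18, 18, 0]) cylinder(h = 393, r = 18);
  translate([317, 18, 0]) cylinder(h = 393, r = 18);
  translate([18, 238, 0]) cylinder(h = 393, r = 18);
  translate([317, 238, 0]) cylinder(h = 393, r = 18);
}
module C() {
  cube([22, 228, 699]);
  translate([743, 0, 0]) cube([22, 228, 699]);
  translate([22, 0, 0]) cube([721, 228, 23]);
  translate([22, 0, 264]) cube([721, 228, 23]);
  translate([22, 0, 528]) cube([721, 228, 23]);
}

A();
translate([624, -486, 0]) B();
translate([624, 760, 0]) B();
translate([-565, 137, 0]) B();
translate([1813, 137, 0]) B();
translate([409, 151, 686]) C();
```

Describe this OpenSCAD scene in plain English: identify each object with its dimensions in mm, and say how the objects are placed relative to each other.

A is a table with a 1583×530 mm rectangular top, 50 mm thick, top surface at z = 686 mm, supported by four round legs of 48 mm diameter, each leg's bounding box inset 53 mm from the nearest pair of top edges, running from the floor.

B is a four-legged stool. The seat is a 335×256×28 mm slab whose top surface is at z = 421 mm; four round legs, each 36 mm in diameter, run from the floor (z = 0) to the underside of the seat, each leg's axis is inset half a diameter from the nearest pair of seat edges (so the leg's bounding box is flush with the corner).

C is an open bookshelf. Two side panels, each 22 mm thick, 228 mm deep and 699 mm tall, stand 765 mm apart (outside-to-outside). Between them sit 3 shelves, each 23 mm thick and 228 mm deep, spanning the full gap between the sides. The bottom shelf rests on the floor (its underside at z = 0) and the clear gap between one shelf's top and the next shelf's underside is 241 mm.

Four stools sit around the table at the −y, +y, −x, +x sides. The bookshelf is on top of the table, centred.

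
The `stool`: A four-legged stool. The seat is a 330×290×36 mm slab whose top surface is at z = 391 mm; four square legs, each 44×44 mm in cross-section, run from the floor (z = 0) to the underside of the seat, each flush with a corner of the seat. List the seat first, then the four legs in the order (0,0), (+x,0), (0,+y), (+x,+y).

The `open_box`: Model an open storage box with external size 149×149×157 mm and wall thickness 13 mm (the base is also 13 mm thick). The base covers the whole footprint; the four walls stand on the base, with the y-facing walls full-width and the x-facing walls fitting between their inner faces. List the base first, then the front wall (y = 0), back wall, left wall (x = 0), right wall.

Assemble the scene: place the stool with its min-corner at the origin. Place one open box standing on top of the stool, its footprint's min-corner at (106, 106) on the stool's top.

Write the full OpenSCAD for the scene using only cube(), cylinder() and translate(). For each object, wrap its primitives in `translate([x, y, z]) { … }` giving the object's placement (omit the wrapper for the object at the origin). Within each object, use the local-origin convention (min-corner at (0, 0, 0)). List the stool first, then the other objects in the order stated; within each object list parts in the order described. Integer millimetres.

translate([0, 0, 355]) cube([330, 290, 36]);
cube([44, 44, 355]);
translate([286, 0, 0]) cube([44, 44, 355]);
translate([0, 246, 0]) cube([44, 44, 355]);
translate([286, 246, 0]) cube([44, 44, 355]);
translate([106, 106, 391]) {
  cube([149, 149, 13]);
  translate([0, 0, 13]) cube([149, 13, 144]);
  translate([0, 136, 13]) cube([149, 13, 144]);
  translate([0, 13, 13]) cube([13, 123, 144]);
  translate([136, 13, 13]) cube([13, 123, 144]);
}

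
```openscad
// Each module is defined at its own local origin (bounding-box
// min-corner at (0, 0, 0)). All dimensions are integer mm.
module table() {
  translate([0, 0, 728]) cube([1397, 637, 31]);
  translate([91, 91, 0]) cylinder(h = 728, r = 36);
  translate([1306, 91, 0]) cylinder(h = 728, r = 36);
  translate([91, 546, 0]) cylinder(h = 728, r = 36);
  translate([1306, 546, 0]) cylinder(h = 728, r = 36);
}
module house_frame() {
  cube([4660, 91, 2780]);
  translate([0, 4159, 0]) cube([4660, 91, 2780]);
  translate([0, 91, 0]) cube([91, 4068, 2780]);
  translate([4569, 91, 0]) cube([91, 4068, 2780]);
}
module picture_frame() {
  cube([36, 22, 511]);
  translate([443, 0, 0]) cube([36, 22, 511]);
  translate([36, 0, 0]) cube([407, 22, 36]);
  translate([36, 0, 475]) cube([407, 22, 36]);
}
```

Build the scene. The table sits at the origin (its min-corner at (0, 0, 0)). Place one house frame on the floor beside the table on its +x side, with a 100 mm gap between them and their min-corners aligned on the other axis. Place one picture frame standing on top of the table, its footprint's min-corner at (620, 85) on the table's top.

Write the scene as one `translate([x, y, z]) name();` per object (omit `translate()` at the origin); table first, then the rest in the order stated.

table();
translate([1497, 0, 0]) house_frame();
translate([620, 85, 759]) picture_frame();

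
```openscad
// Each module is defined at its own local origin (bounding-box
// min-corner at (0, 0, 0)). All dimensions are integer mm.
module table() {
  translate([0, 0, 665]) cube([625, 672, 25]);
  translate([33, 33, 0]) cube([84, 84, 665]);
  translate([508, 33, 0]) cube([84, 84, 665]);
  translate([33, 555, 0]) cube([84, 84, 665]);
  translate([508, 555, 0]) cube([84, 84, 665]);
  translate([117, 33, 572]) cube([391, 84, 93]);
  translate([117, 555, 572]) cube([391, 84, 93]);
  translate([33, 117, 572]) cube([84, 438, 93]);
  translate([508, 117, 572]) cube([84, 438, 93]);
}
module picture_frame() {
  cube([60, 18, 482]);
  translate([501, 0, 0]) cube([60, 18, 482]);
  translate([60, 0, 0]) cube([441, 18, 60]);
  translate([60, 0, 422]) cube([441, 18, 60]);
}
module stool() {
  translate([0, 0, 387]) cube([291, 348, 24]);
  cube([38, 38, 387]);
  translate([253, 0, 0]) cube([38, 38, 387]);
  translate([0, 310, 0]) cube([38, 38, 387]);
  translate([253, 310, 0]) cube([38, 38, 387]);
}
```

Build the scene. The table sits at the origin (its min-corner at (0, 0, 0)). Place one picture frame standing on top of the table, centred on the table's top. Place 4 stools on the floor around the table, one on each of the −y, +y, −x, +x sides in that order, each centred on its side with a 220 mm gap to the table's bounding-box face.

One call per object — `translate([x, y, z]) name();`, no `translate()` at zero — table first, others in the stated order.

table();
translate([32, 327, 690]) picture_frame();
translate([167, -568, 0]) stool();
translate([167, 892, 0]) stool();
translate([-511, 162, 0]) stool();
translate([845, 162, 0]) stool();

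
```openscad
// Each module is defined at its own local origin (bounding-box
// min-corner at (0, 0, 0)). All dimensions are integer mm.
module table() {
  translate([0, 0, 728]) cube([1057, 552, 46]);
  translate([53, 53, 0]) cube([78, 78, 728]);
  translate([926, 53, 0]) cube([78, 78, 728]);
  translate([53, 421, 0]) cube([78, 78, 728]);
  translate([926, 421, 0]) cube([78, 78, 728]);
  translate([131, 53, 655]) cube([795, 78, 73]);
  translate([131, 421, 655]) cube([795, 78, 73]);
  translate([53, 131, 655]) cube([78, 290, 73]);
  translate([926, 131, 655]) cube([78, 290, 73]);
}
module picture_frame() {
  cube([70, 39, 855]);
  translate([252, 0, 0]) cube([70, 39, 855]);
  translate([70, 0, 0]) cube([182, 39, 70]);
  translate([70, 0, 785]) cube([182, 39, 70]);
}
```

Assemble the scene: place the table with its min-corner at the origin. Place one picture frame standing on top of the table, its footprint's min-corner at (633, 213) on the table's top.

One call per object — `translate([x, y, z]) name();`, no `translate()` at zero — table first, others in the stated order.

table();
translate([633, 213, 774]) picture_frame();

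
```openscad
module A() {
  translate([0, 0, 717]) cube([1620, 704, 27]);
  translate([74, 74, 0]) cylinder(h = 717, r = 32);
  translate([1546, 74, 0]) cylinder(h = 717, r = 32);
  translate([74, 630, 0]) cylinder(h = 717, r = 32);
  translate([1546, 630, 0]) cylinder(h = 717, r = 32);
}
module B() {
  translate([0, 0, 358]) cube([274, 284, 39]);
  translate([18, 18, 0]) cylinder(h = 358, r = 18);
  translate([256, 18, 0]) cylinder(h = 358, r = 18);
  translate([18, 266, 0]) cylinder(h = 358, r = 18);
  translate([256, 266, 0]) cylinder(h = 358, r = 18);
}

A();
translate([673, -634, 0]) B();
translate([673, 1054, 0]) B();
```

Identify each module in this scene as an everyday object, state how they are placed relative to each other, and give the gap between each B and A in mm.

A is a table. B is a stool. Two stools sit around the table at the −y, +y sides. The gap between each stool and the table is 350 mm.

Each stool's nearest face is 350 mm from the table's bounding box.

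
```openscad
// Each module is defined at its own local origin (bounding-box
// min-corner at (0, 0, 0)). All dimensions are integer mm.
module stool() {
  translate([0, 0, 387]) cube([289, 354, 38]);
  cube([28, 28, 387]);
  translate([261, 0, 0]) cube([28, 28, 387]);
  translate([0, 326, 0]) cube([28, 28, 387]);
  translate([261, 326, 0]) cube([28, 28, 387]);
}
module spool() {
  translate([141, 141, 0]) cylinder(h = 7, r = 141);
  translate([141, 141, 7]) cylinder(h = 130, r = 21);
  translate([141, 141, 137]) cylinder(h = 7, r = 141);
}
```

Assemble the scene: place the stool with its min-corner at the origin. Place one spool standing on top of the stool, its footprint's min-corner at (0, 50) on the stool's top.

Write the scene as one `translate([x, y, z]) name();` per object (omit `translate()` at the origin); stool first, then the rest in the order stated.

stool();
translate([0, 50, 425]) spool();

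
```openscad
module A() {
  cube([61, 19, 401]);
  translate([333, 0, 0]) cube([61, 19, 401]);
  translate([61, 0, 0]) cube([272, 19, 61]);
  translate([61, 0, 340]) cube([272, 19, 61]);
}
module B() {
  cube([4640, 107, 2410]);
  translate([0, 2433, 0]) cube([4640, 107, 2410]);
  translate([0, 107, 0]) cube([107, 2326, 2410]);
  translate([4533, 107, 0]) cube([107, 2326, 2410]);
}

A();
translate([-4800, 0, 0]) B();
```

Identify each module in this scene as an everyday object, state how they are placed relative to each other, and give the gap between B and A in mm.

A is a picture frame. B is a house frame. The house frame is on the floor beside the picture frame on its −x side. The gap between the house frame and the picture frame is 160 mm.

The house frame's nearest face is 160 mm from the picture frame's −x face.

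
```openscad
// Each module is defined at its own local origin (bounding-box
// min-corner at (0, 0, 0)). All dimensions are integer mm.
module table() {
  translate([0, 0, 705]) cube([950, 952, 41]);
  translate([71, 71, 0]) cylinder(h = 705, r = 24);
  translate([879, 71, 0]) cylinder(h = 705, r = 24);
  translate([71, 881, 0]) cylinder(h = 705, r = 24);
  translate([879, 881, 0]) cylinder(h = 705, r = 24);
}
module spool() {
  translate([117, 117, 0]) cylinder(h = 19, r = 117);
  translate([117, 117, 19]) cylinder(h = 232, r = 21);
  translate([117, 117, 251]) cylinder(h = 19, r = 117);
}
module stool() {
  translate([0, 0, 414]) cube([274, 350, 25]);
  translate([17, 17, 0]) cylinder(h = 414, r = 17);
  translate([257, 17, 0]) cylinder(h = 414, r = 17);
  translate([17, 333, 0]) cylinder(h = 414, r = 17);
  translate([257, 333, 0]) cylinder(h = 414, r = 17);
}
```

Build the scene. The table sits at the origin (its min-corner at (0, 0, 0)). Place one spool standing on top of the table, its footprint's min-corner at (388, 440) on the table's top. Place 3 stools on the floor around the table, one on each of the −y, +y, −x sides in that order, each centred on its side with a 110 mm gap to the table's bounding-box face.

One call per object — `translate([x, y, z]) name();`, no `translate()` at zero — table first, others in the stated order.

table();
translate([388, 440, 746]) spool();
translate([338, -460, 0]) stool();
translate([338, 1062, 0]) stool();
translate([-384, 301, 0]) stool();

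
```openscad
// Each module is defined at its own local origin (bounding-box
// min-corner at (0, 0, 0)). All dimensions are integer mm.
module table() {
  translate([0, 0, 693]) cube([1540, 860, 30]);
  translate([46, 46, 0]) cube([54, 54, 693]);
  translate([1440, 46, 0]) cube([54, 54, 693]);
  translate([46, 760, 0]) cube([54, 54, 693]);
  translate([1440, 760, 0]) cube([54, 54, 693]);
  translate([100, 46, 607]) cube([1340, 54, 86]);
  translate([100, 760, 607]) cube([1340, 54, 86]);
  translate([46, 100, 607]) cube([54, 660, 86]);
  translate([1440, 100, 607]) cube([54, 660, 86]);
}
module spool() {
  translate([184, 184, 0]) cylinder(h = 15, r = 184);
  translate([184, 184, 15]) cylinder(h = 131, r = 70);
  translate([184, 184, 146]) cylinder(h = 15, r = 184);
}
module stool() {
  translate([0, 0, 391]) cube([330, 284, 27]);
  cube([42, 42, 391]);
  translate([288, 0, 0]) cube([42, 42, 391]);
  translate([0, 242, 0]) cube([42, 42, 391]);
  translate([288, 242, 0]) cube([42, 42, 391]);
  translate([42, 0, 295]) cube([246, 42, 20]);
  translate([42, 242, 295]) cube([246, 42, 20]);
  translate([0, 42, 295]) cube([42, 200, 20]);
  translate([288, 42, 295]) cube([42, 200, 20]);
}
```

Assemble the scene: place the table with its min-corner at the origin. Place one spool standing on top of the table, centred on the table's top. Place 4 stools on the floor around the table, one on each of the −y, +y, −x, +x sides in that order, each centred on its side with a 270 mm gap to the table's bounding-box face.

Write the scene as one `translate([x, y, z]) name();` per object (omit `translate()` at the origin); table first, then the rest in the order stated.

table();
translate([586, 246, 723]) spool();
translate([605, -554, 0]) stool();
translate([605, 1130, 0]) stool();
translate([-600, 288, 0]) stool();
translate([1810, 288, 0]) stool();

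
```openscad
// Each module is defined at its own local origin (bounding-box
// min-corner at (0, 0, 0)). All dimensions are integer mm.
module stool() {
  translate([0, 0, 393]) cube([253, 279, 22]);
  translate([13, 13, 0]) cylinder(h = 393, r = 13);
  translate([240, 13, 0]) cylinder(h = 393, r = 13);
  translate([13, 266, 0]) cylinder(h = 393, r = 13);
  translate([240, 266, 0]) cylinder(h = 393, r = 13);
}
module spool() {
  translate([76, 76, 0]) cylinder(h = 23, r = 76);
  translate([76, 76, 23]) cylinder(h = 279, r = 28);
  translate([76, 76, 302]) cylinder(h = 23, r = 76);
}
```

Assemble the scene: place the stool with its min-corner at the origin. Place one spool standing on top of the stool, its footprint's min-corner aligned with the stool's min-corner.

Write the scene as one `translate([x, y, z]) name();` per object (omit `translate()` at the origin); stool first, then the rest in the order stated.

stool();
translate([0, 0, 415]) spool();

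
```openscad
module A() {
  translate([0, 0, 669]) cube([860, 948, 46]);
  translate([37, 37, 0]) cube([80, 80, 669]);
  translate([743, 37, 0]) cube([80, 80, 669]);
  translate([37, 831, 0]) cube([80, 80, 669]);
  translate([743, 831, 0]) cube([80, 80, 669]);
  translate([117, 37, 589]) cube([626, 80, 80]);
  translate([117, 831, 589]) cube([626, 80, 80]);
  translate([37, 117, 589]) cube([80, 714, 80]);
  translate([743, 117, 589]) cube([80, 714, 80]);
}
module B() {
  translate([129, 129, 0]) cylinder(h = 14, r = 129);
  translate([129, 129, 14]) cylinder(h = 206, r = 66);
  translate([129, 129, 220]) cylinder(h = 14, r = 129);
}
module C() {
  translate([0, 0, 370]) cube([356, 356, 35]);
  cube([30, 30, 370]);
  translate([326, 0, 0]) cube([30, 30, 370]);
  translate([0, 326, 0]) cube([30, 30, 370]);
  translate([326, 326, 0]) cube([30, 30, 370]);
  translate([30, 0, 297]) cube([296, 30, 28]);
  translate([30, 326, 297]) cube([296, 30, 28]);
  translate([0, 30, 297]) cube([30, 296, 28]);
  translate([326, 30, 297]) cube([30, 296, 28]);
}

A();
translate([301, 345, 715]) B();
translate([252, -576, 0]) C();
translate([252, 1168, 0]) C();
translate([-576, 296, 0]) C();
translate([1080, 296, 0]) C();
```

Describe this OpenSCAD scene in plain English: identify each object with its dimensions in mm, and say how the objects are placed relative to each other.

A is a table: top 860 mm (x) × 948 mm (y), 46 mm thick, upper face at z = 715 mm, on four 80×80 mm square legs, each inset 37 mm from the nearest pair of top edges, running from z = 0 to the bottom of the top. Four apron rails, 80 mm thick and 80 mm tall, run between adjacent legs with their top edges flush with the underside of the top and their outer faces flush with the legs' outer faces.

B is a spool: two coaxial disc flanges of radius 129 mm and thickness 14 mm, joined by a core cylinder of radius 66 mm and height 206 mm. The lower flange rests on z = 0 and the three cylinders share a vertical axis.

C is a simple wooden stool: a rectangular seat 356 mm (x) by 356 mm (y), 35 mm thick, top face at z = 405 mm, on four square legs, each 30×30 mm in cross-section. The legs rest on z = 0, each flush with a corner of the seat. Four stretchers, 30 mm wide and 28 mm tall, connect adjacent legs with their undersides at z = 297 mm, each running between the inner faces of the legs it joins and aligned with the legs' outer faces on the other axis.

The spool is on top of the table, centred. Four stools sit around the table at the −y, +y, −x, +x sides.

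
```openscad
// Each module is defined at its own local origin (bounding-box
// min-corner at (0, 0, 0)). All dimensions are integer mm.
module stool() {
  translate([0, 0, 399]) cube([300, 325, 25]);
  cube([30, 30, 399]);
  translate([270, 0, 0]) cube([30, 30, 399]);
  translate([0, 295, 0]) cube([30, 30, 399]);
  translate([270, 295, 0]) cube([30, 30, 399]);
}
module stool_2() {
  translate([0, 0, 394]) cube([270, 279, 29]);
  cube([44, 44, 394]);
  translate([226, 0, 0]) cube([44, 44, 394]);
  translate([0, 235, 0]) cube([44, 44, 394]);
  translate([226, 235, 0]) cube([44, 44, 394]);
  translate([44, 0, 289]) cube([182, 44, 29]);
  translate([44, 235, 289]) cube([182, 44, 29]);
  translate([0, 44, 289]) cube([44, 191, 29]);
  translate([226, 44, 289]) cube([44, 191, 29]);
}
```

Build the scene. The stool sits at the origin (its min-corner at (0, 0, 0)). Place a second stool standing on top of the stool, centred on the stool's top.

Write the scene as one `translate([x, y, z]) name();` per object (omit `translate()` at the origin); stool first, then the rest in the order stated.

stool();
translate([15, 23, 424]) stool_2();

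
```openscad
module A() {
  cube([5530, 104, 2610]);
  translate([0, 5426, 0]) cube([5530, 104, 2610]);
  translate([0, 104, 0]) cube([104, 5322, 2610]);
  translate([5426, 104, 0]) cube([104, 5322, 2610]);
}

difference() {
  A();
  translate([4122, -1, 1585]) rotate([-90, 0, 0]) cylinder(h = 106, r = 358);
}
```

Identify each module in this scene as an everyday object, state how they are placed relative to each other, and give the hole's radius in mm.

A is a house frame. The house frame has a circular hole through its front wall. The hole's radius is 358 mm.

The subtracted cylinder has r = 358 mm.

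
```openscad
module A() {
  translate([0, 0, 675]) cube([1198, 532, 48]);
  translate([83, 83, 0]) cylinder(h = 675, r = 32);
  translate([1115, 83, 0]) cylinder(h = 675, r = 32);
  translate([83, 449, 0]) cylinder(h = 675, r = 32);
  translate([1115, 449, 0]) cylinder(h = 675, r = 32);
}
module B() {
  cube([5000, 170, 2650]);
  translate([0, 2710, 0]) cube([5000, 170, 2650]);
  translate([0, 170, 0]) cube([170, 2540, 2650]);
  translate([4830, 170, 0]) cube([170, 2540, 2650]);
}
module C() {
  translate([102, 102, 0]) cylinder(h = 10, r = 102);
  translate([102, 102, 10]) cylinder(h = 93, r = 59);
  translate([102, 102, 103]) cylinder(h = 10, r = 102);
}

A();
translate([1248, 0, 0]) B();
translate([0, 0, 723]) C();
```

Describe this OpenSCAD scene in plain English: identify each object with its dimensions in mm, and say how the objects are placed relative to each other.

A is a rectangular dining table. The top is 1198×532×48 mm with its upper surface at z = 723 mm. It stands on four round legs of 64 mm diameter, each leg's bounding box inset 51 mm from the nearest pair of top edges, running from the floor to the underside of the top.

B is a box-shaped house frame (walls only): outside footprint 5000×2880 mm, wall height 2650 mm, wall thickness 170 mm. The two y-facing walls run the full x-width; the two x-facing walls fit between the inner faces of the y-facing walls.

C is a spool: two coaxial disc flanges of radius 102 mm and thickness 10 mm, joined by a core cylinder of radius 59 mm and height 93 mm. The lower flange rests on z = 0 and the three cylinders share a vertical axis.

The house frame is on the floor beside the table on its +x side. The spool is on top of the table.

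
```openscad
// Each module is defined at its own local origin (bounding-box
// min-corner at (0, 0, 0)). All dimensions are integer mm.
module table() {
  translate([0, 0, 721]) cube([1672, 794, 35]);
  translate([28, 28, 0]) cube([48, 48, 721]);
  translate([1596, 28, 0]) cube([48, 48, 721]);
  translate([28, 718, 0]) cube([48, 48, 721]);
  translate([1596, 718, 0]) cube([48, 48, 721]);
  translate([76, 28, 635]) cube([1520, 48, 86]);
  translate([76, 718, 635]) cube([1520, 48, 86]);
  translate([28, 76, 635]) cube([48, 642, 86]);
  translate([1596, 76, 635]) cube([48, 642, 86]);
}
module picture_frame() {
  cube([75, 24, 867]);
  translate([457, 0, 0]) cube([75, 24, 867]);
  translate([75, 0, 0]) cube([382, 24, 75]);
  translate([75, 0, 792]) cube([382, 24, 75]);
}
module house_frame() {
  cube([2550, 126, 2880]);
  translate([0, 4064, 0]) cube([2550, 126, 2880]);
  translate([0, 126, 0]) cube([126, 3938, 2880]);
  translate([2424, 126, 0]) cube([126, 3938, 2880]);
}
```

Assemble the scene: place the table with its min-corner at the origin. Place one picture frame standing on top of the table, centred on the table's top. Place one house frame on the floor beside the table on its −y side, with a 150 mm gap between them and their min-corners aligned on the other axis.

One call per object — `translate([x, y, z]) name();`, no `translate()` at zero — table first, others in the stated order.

table();
translate([570, 385, 756]) picture_frame();
translate([0, -4340, 0]) house_frame();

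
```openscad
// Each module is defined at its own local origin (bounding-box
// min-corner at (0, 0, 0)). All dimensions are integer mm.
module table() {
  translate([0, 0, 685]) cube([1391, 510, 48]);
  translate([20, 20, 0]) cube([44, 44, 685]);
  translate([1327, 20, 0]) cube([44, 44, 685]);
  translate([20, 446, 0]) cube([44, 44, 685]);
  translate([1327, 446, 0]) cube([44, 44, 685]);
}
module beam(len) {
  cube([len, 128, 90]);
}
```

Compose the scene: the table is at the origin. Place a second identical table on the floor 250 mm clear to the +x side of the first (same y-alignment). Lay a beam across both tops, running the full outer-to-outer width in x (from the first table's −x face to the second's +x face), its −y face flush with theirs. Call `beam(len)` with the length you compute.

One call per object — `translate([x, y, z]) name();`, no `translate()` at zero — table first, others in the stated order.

table();
translate([1641, 0, 0]) table();
translate([0, 0, 733]) beam(3032);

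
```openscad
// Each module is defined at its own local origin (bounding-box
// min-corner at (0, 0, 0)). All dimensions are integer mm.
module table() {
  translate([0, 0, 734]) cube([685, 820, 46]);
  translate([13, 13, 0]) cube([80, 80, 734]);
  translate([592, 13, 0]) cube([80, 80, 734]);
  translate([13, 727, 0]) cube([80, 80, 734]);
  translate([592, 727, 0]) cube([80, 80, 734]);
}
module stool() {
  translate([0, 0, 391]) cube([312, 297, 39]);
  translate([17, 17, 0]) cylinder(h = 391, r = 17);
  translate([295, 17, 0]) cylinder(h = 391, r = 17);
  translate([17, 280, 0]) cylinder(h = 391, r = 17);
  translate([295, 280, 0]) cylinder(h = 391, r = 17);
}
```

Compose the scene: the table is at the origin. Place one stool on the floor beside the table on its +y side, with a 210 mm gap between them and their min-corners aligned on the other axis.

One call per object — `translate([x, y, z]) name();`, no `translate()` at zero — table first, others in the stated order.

table();
translate([0, 1030, 0]) stool();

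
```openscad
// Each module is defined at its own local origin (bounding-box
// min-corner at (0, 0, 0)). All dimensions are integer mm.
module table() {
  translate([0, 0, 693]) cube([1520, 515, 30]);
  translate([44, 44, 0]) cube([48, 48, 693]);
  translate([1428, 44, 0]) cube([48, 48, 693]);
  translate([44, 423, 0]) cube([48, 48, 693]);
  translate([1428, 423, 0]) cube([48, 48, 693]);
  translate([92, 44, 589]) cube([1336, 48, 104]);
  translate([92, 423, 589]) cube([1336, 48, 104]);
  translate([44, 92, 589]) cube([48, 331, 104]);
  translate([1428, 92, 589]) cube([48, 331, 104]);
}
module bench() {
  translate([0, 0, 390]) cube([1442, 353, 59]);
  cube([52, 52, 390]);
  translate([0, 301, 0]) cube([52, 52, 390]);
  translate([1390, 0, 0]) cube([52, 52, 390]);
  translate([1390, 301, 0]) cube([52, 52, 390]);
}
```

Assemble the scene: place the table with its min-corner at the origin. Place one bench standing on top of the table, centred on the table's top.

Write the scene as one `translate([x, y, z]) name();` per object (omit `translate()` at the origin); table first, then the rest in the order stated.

table();
translate([39, 81, 723]) bench();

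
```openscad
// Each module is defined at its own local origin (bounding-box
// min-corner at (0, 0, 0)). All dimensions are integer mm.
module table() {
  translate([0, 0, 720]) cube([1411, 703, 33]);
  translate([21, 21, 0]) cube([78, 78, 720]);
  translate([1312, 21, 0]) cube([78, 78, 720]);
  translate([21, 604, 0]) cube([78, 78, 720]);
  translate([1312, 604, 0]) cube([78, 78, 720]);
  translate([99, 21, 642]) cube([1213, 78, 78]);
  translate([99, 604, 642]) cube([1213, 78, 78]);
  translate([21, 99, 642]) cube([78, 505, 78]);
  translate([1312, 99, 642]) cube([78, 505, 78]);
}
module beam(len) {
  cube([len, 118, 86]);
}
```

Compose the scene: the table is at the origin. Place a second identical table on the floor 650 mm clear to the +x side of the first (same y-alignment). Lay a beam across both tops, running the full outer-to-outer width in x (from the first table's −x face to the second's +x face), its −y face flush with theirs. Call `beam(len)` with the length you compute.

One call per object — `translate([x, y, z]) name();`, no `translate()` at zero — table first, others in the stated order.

table();
translate([2061, 0, 0]) table();
translate([0, 0, 753]) beam(3472);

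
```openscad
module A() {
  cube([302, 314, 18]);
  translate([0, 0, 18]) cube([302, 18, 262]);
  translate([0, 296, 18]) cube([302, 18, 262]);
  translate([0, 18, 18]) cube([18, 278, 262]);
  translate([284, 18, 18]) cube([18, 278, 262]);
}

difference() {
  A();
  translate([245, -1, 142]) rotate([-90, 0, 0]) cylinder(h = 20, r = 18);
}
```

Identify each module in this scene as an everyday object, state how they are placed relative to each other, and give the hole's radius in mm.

A is an open box. The open box has a circular hole through its front wall. The hole's radius is 18 mm.

The subtracted cylinder has r = 18 mm.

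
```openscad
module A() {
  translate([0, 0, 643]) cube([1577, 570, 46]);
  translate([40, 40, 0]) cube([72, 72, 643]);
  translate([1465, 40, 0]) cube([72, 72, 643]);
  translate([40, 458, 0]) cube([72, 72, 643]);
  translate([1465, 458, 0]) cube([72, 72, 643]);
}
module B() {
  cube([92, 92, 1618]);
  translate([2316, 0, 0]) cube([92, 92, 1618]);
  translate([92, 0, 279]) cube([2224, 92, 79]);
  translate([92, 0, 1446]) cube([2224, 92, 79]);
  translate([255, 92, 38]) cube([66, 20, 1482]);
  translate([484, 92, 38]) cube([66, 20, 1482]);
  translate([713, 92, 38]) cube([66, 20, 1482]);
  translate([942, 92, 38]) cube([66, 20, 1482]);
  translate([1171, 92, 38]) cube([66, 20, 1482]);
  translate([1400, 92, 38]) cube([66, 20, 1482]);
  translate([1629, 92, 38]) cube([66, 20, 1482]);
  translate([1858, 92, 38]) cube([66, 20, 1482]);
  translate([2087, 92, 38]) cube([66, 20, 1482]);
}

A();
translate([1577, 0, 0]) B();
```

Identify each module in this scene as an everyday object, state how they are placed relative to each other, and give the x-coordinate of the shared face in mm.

A is a table. B is a fence section. The fence section is against the table's +x side, with their −y faces flush. The x-coordinate of the shared face is 1577 mm.

The table's +x face and the fence section's −x face are both at x = 1577 mm.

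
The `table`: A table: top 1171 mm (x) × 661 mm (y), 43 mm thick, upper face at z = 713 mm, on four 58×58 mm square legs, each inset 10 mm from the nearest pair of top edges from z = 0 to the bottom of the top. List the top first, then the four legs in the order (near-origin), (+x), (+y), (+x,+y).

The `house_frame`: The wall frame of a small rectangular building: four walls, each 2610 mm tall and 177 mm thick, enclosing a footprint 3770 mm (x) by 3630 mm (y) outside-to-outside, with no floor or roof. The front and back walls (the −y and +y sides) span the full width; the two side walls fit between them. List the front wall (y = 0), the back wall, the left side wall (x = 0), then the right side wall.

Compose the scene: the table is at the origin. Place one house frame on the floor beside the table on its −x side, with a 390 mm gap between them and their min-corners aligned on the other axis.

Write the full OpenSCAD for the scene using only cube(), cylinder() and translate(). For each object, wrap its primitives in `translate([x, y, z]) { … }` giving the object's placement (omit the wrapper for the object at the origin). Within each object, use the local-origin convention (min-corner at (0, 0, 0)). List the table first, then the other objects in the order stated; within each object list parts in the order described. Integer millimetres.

translate([0, 0, 670]) cube([1171, 661, 43]);
translate([10, 10, 0]) cube([58, 58, 670]);
translate([1103, 10, 0]) cube([58, 58, 670]);
translate([10, 593, 0]) cube([58, 58, 670]);
translate([1103, 593, 0]) cube([58, 58, 670]);
translate([-4160, 0, 0]) {
  cube([3770, 177, 2610]);
  translate([0, 3453, 0]) cube([3770, 177, 2610]);
  translate([0, 177, 0]) cube([177, 3276, 2610]);
  translate([3593, 177, 0]) cube([177, 3276, 2610]);
}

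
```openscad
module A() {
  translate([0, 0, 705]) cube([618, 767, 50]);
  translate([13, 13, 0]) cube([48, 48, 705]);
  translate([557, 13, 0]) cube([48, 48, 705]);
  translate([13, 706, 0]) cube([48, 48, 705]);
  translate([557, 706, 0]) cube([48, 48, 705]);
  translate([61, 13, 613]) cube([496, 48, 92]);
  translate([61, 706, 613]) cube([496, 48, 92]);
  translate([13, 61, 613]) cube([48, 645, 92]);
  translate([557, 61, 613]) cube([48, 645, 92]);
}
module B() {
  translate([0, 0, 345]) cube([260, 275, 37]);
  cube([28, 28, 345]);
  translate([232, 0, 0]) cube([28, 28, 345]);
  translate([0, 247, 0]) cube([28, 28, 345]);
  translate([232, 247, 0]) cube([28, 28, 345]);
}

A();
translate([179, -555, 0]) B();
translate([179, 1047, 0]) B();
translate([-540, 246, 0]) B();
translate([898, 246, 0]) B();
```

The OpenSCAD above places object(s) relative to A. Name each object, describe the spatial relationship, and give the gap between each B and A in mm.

A is a table. B is a stool. Four stools sit around the table at the −y, +y, −x, +x sides. The gap between each stool and the table is 280 mm.

Each stool's nearest face is 280 mm from the table's bounding box.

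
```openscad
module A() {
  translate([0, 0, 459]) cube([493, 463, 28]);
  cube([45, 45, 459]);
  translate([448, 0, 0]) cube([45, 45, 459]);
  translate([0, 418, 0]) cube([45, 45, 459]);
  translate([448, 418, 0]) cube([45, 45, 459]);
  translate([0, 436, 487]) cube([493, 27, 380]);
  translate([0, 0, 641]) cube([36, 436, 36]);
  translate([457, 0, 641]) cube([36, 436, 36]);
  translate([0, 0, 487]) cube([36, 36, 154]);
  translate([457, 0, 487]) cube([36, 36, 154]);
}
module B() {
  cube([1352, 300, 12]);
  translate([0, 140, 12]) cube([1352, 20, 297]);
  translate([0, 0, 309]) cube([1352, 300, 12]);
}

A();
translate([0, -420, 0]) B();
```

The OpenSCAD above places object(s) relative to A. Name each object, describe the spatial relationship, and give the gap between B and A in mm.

A is a chair. B is an I-beam. The I-beam is on the floor beside the chair on its −y side. The gap between the I-beam and the chair is 120 mm.

The I-beam's nearest face is 120 mm from the chair's −y face.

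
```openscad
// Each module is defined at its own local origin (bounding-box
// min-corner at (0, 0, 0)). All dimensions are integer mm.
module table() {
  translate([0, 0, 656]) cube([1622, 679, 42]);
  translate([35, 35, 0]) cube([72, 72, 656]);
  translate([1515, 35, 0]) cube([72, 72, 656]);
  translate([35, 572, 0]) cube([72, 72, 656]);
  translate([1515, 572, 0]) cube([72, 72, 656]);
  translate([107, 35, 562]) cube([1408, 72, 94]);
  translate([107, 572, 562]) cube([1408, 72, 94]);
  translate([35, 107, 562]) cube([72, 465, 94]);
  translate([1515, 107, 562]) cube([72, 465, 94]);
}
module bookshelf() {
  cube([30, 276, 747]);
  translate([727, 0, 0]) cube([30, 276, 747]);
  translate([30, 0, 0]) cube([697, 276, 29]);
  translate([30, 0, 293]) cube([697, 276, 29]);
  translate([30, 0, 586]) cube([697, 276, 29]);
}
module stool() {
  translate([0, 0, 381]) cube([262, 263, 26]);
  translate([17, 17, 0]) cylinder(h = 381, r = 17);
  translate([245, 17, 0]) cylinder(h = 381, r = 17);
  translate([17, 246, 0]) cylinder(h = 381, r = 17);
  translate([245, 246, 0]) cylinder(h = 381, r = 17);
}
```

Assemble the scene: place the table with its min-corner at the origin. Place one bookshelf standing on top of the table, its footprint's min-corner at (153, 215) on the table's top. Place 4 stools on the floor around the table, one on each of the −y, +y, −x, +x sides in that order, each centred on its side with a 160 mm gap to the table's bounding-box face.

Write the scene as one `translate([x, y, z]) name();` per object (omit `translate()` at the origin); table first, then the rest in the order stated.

table();
translate([153, 215, 698]) bookshelf();
translate([680, -423, 0]) stool();
translate([680, 839, 0]) stool();
translate([-422, 208, 0]) stool();
translate([1782, 208, 0]) stool();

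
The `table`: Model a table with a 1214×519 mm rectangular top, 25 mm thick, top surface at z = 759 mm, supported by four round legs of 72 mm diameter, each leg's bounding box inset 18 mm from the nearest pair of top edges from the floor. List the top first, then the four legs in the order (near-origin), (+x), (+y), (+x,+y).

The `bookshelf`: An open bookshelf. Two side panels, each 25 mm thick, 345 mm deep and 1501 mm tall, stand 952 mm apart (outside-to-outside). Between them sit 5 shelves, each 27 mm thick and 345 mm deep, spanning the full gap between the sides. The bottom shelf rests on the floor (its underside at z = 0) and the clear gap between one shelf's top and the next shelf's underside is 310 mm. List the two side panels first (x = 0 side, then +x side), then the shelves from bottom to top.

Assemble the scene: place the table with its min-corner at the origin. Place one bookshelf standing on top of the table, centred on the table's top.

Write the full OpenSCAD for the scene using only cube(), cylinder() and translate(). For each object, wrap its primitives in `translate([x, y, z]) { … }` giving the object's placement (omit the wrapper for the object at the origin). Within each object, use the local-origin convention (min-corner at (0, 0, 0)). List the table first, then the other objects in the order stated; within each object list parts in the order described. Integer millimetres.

translate([0, 0, 734]) cube([1214, 519, 25]);
translate([54, 54, 0]) cylinder(h = 734, r = 36);
translate([1160, 54, 0]) cylinder(h = 734, r = 36);
translate([54, 465, 0]) cylinder(h = 734, r = 36);
translate([1160, 465, 0]) cylinder(h = 734, r = 36);
translate([131, 87, 759]) {
  cube([25, 345, 1501]);
  translate([927, 0, 0]) cube([25, 345, 1501]);
  translate([25, 0, 0]) cube([902, 345, 27]);
  translate([25, 0, 337]) cube([902, 345, 27]);
  translate([25, 0, 674]) cube([902, 345, 27]);
  translate([25, 0, 1011]) cube([902, 345, 27]);
  translate([25, 0, 1348]) cube([902, 345, 27]);
}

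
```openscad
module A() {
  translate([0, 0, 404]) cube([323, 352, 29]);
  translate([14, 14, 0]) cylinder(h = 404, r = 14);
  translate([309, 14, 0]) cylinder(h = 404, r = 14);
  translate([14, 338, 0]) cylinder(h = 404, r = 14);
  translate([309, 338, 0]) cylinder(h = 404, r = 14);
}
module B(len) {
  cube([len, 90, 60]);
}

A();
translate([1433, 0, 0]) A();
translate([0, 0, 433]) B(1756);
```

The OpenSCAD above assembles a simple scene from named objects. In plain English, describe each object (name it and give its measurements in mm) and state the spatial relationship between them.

A is a four-legged stool. The seat is a 323×352×29 mm slab whose top surface is at z = 433 mm; four round legs, each 28 mm in diameter, run from the floor (z = 0) to the underside of the seat, each leg's axis is inset half a diameter from the nearest pair of seat edges (so the leg's bounding box is flush with the corner).

B is a rectangular beam 1756 mm long (x), 90 mm deep (y), 60 mm thick (z).

The beam spans the tops of two stools placed 1110 mm apart, resting at z = 433 mm.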